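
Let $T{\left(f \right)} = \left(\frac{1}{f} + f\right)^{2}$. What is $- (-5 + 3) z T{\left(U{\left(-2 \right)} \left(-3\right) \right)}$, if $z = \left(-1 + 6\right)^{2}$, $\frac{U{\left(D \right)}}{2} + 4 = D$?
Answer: $\frac{42055225}{648} \approx 64900.0$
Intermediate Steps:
$U{\left(D \right)} = -8 + 2 D$
$T{\left(f \right)} = \left(f + \frac{1}{f}\right)^{2}$
$z = 25$ ($z = 5^{2} = 25$)
$- (-5 + 3) z T{\left(U{\left(-2 \right)} \left(-3\right) \right)} = - (-5 + 3) 25 \frac{\left(1 + \left(\left(-8 + 2 \left(-2\right)\right) \left(-3\right)\right)^{2}\right)^{2}}{9 \left(-8 + 2 \left(-2\right)\right)^{2}} = \left(-1\right) \left(-2\right) 25 \frac{\left(1 + \left(\left(-8 - 4\right) \left(-3\right)\right)^{2}\right)^{2}}{9 \left(-8 - 4\right)^{2}} = 2 \cdot 25 \frac{\left(1 + \left(\left(-12\right) \left(-3\right)\right)^{2}\right)^{2}}{1296} = 50 \frac{\left(1 + 36^{2}\right)^{2}}{1296} = 50 \frac{\left(1 + 1296\right)^{2}}{1296} = 50 \frac{1297^{2}}{1296} = 50 \cdot \frac{1}{1296} \cdot 1682209 = 50 \cdot \frac{1682209}{1296} = \frac{42055225}{648}$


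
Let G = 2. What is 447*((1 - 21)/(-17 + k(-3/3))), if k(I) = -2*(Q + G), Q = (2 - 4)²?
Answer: 8940/29 ≈ 308.28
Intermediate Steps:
Q = 4 (Q = (-2)² = 4)
k(I) = -12 (k(I) = -2*(4 + 2) = -2*6 = -12)
447*((1 - 21)/(-17 + k(-3/3))) = 447*((1 - 21)/(-17 - 12)) = 447*(-20/(-29)) = 447*(-20*(-1/29)) = 447*(20/29) = 8940/29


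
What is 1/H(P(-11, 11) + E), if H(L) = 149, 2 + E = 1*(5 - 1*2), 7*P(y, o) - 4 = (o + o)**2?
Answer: 1/149 ≈ 0.0067114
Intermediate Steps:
P(y, o) = 4/7 + 4*o**2/7 (P(y, o) = 4/7 + (o + o)**2/7 = 4/7 + (2*o)**2/7 = 4/7 + (4*o**2)/7 = 4/7 + 4*o**2/7)
E = 1 (E = -2 + 1*(5 - 1*2) = -2 + 1*(5 - 2) = -2 + 1*3 = -2 + 3 = 1)
1/H(P(-11, 11) + E) = 1/149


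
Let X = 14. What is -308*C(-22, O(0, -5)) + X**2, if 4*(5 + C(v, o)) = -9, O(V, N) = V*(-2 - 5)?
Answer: 2429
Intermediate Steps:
O(V, N) = -7*V (O(V, N) = V*(-7) = -7*V)
C(v, o) = -29/4 (C(v, o) = -5 + (1/4)*(-9) = -5 - 9/4 = -29/4)
-308*C(-22, O(0, -5)) + X**2 = -308*(-29/4) + 14**2 = 2233 + 196 = 2429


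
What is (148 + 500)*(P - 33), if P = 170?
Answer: 88776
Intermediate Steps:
(148 + 500)*(P - 33) = (148 + 500)*(170 - 33) = 648*137 = 88776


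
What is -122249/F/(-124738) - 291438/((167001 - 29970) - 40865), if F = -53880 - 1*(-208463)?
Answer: -401400345117137/132450628750726 ≈ -3.0306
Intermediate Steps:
F = 154583 (F = -53880 + 208463 = 154583)
-122249/F/(-124738) - 291438/((167001 - 29970) - 40865) = -122249/154583/(-124738) - 291438/((167001 - 29970) - 40865) = -122249*1/154583*(-1/124738) - 291438/(137031 - 40865) = -122249/154583*(-1/124738) - 291438/96166 = 122249/19282374254 - 291438*1/96166 = 122249/19282374254 - 20817/6869 = -401400345117137/132450628750726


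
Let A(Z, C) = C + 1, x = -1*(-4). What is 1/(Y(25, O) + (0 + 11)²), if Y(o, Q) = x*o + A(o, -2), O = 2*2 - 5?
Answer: 1/220 ≈ 0.0045455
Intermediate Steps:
x = 4
O = -1 (O = 4 - 5 = -1)
A(Z, C) = 1 + C
Y(o, Q) = -1 + 4*o (Y(o, Q) = 4*o + (1 - 2) = 4*o - 1 = -1 + 4*o)
1/(Y(25, O) + (0 + 11)²) = 1/((-1 + 4*25) + (0 + 11)²) = 1/((-1 + 100) + 11²) = 1/(99 + 121) = 1/220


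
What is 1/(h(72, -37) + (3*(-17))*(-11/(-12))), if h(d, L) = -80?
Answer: -4/507 ≈ -0.0078895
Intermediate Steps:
1/(h(72, -37) + (3*(-17))*(-11/(-12))) = 1/(-80 + (3*(-17))*(-11/(-12))) = 1/(-80 - (-561)*(-1)/12) = 1/(-80 - 51*11/12) = 1/(-80 - 187/4) = 1/(-507/4) = -4/507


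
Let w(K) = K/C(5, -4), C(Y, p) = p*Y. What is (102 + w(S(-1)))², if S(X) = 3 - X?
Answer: 259081/25 ≈ 10363.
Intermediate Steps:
C(Y, p) = Y*p
w(K) = -K/20 (w(K) = K/((5*(-4))) = K/(-20) = K*(-1/20) = -K/20)
(102 + w(S(-1)))² = (102 - (3 - 1*(-1))/20)² = (102 - (3 + 1)/20)² = (102 - 1/20*4)² = (102 - ⅕)² = (509/5)² = 259081/25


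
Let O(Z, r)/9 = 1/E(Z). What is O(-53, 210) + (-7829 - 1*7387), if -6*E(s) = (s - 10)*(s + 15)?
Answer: -2023731/133 ≈ -15216.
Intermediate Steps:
E(s) = -(-10 + s)*(15 + s)/6 (E(s) = -(s - 10)*(s + 15)/6 = -(-10 + s)*(15 + s)/6)
O(Z, r) = 9/(25 - 5*Z/6 - Z²/6)
O(-53, 210) + (-7829 - 1*7387) = -54/(-150 + (-53)² + 5*(-53)) + (-7829 - 1*7387) = -54/(-150 + 2809 - 265) + (-7829 - 7387) = -54/2394 - 15216 = -54*1/2394 - 15216 = -3/133 - 15216 = -2023731/133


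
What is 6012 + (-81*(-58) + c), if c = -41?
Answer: 10669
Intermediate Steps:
6012 + (-81*(-58) + c) = 6012 + (-81*(-58) - 41) = 6012 + (4698 - 41) = 6012 + 4657 = 10669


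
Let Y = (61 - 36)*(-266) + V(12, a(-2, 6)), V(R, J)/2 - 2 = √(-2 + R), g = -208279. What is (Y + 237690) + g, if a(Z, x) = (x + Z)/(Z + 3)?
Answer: 22765 + 2*√10 ≈ 22771.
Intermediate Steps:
a(Z, x) = (Z + x)/(3 + Z)
V(R, J) = 4 + 2*√(-2 + R)
Y = -6646 + 2*√10 (Y = (61 - 36)*(-266) + (4 + 2*√(-2 + 12)) = 25*(-266) + (4 + 2*√10) = -6650 + (4 + 2*√10) = -6646 + 2*√10 ≈ -6639.7)
(Y + 237690) + g = ((-6646 + 2*√10) + 237690) - 208279 = (231044 + 2*√10) - 208279 = 22765 + 2*√10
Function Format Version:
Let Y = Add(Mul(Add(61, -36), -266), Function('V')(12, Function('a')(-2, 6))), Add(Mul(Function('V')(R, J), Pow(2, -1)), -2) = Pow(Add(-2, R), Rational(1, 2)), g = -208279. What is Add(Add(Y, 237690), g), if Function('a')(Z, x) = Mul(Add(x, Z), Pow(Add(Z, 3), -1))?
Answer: Add(22765, Mul(2, Pow(10, Rational(1, 2)))) ≈ 22771.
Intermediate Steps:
Function('a')(Z, x) = Mul(Pow(Add(3, Z), -1), Add(Z, x)) (Function('a')(Z, x) = Mul(Add(Z, x), Pow(Add(3, Z), -1)) = Mul(Pow(Add(3, Z), -1), Add(Z, x)))
Function('V')(R, J) = Add(4, Mul(2, Pow(Add(-2, R), Rational(1, 2))))
Y = Add(-6646, Mul(2, Pow(10, Rational(1, 2)))) (Y = Add(Mul(Add(61, -36), -266), Add(4, Mul(2, Pow(Add(-2, 12), Rational(1, 2))))) = Add(Mul(25, -266), Add(4, Mul(2, Pow(10, Rational(1, 2))))) = Add(-6650, Add(4, Mul(2, Pow(10, Rational(1, 2))))) = Add(-6646, Mul(2, Pow(10, Rational(1, 2)))) ≈ -6639.7)
Add(Add(Y, 237690), g) = Add(Add(Add(-6646, Mul(2, Pow(10, Rational(1, 2)))), 237690), -208279) = Add(Add(231044, Mul(2, Pow(10, Rational(1, 2)))), -208279) = Add(22765, Mul(2, Pow(10, Rational(1, 2))))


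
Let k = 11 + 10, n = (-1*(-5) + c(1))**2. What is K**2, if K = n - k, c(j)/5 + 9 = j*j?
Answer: 1449616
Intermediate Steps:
c(j) = -45 + 5*j**2 (c(j) = -45 + 5*(j*j) = -45 + 5*j**2)
n = 1225 (n = (-1*(-5) + (-45 + 5*1**2))**2 = (5 + (-45 + 5*1))**2 = (5 + (-45 + 5))**2 = (5 - 40)**2 = (-35)**2 = 1225)
k = 21
K = 1204 (K = 1225 - 1*21 = 1225 - 21 = 1204)
K**2 = 1204**2 = 1449616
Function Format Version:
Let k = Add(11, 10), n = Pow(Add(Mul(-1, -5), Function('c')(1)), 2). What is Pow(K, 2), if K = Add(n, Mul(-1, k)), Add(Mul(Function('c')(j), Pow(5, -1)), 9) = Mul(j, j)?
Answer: 1449616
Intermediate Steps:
Function('c')(j) = Add(-45, Mul(5, Pow(j, 2))) (Function('c')(j) = Add(-45, Mul(5, Mul(j, j))) = Add(-45, Mul(5, Pow(j, 2))))
n = 1225 (n = Pow(Add(Mul(-1, -5), Add(-45, Mul(5, Pow(1, 2)))), 2) = Pow(Add(5, Add(-45, Mul(5, 1))), 2) = Pow(Add(5, Add(-45, 5)), 2) = Pow(Add(5, -40), 2) = Pow(-35, 2) = 1225)
k = 21
K = 1204 (K = Add(1225, Mul(-1, 21)) = Add(1225, -21) = 1204)
Pow(K, 2) = Pow(1204, 2) = 1449616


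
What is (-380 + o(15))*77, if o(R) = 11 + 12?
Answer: -27489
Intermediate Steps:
o(R) = 23
(-380 + o(15))*77 = (-380 + 23)*77 = -357*77 = -27489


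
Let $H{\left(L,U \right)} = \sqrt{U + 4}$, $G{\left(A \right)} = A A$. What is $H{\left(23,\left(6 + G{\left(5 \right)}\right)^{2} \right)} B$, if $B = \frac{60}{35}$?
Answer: $\frac{12 \sqrt{965}}{7} \approx 53.253$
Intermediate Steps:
$B = \frac{12}{7}$ ($B = 60 \cdot \frac{1}{35} = \frac{12}{7} \approx 1.7143$)
$G{\left(A \right)} = A^{2}$
$H{\left(L,U \right)} = \sqrt{4 + U}$
$H{\left(23,\left(6 + G{\left(5 \right)}\right)^{2} \right)} B = \sqrt{4 + \left(6 + 5^{2}\right)^{2}} \cdot \frac{12}{7} = \sqrt{4 + \left(6 + 25\right)^{2}} \cdot \frac{12}{7} = \sqrt{4 + 31^{2}} \cdot \frac{12}{7} = \sqrt{4 + 961} \cdot \frac{12}{7} = \sqrt{965} \cdot \frac{12}{7} = \frac{12 \sqrt{965}}{7}$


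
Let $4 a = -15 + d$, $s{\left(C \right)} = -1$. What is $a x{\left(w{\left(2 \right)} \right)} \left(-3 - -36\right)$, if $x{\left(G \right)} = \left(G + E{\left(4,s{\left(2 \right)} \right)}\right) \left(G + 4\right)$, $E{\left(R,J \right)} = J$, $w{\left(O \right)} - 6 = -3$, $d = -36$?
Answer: $- \frac{11781}{2} \approx -5890.5$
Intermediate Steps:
$w{\left(O \right)} = 3$ ($w{\left(O \right)} = 6 - 3 = 3$)
$a = - \frac{51}{4}$ ($a = \frac{-15 - 36}{4} = \frac{1}{4} \left(-51\right) = - \frac{51}{4} \approx -12.75$)
$x{\left(G \right)} = \left(-1 + G\right) \left(4 + G\right)$ ($x{\left(G \right)} = \left(G - 1\right) \left(G + 4\right) = \left(-1 + G\right) \left(4 + G\right)$)
$a x{\left(w{\left(2 \right)} \right)} \left(-3 - -36\right) = - \frac{51 \left(-4 + 3^{2} + 3 \cdot 3\right)}{4} \left(-3 - -36\right) = - \frac{51 \left(-4 + 9 + 9\right)}{4} \left(-3 + 36\right) = \left(- \frac{51}{4}\right) 14 \cdot 33 = \left(- \frac{357}{2}\right) 33 = - \frac{11781}{2}$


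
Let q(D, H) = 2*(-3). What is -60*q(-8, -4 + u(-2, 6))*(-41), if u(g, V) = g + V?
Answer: -14760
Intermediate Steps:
u(g, V) = V + g
q(D, H) = -6
-60*q(-8, -4 + u(-2, 6))*(-41) = -60*(-6)*(-41) = 360*(-41) = -14760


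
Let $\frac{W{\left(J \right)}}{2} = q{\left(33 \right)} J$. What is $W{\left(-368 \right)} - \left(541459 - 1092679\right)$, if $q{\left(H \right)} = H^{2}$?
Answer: $-250284$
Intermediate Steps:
$W{\left(J \right)} = 2178 J$ ($W{\left(J \right)} = 2 \cdot 33^{2} J = 2 \cdot 1089 J = 2178 J$)
$W{\left(-368 \right)} - \left(541459 - 1092679\right) = 2178 \left(-368\right) - \left(541459 - 1092679\right) = -801504 - \left(541459 - 1092679\right) = -801504 - -551220 = -801504 + 551220 = -250284$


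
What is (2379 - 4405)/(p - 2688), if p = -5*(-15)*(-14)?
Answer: 1013/1869 ≈ 0.54200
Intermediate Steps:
p = -1050 (p = 75*(-14) = -1050)
(2379 - 4405)/(p - 2688) = (2379 - 4405)/(-1050 - 2688) = -2026/(-3738) = -2026*(-1/3738) = 1013/1869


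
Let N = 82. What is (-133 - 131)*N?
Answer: -21648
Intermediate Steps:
(-133 - 131)*N = (-133 - 131)*82 = -264*82 = -21648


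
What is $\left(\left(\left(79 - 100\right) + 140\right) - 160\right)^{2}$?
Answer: $1681$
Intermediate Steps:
$\left(\left(\left(79 - 100\right) + 140\right) - 160\right)^{2} = \left(\left(-21 + 140\right) - 160\right)^{2} = \left(119 - 160\right)^{2} = \left(-41\right)^{2} = 1681$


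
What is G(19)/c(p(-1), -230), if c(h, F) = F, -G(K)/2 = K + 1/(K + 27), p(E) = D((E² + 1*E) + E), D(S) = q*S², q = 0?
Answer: 175/1058 ≈ 0.16541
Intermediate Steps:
D(S) = 0 (D(S) = 0*S² = 0)
p(E) = 0
G(K) = -2*K - 2/(27 + K) (G(K) = -2*(K + 1/(K + 27)) = -2*(K + 1/(27 + K)) = -2*K - 2/(27 + K))
G(19)/c(p(-1), -230) = (2*(-1 - 1*19² - 27*19)/(27 + 19))/(-230) = (2*(-1 - 1*361 - 513)/46)*(-1/230) = (2*(1/46)*(-1 - 361 - 513))*(-1/230) = (2*(1/46)*(-875))*(-1/230) = -875/23*(-1/230) = 175/1058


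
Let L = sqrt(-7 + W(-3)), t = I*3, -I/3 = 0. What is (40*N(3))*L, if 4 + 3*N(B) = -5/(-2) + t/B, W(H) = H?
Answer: -20*I*sqrt(10) ≈ -63.246*I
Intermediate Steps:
I = 0 (I = -3*0 = 0)
t = 0 (t = 0*3 = 0)
L = I*sqrt(10) (L = sqrt(-7 - 3) = sqrt(-10) = I*sqrt(10) ≈ 3.1623*I)
N(B) = -1/2 (N(B) = -4/3 + (-5/(-2) + 0/B)/3 = -4/3 + (-5*(-1/2) + 0)/3 = -4/3 + (5/2 + 0)/3 = -4/3 + (1/3)*(5/2) = -4/3 + 5/6 = -1/2)
(40*N(3))*L = (40*(-1/2))*(I*sqrt(10)) = -20*I*sqrt(10)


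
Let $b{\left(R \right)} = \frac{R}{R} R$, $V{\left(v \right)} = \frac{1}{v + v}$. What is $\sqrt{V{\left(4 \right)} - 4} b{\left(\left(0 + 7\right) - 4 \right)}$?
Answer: $\frac{3 i \sqrt{62}}{4} \approx 5.9055 i$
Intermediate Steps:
$V{\left(v \right)} = \frac{1}{2 v}$
$b{\left(R \right)} = R$ ($b{\left(R \right)} = 1 R = R$)
$\sqrt{V{\left(4 \right)} - 4} b{\left(\left(0 + 7\right) - 4 \right)} = \sqrt{\frac{1}{2 \cdot 4} - 4} \left(\left(0 + 7\right) - 4\right) = \sqrt{\frac{1}{2} \cdot \frac{1}{4} - 4} \left(7 - 4\right) = \sqrt{\frac{1}{8} - 4} \cdot 3 = \sqrt{- \frac{31}{8}} \cdot 3 = \frac{i \sqrt{62}}{4} \cdot 3 = \frac{3 i \sqrt{62}}{4}$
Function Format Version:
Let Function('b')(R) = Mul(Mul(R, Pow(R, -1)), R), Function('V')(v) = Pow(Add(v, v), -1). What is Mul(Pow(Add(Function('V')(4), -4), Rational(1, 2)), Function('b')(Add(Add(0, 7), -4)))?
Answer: Mul(Rational(3, 4), I, Pow(62, Rational(1, 2))) ≈ Mul(5.9055, I)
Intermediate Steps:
Function('V')(v) = Mul(Rational(1, 2), Pow(v, -1)) (Function('V')(v) = Pow(Mul(2, v), -1) = Mul(Rational(1, 2), Pow(v, -1)))
Function('b')(R) = R (Function('b')(R) = Mul(1, R) = R)
Mul(Pow(Add(Function('V')(4), -4), Rational(1, 2)), Function('b')(Add(Add(0, 7), -4))) = Mul(Pow(Add(Mul(Rational(1, 2), Pow(4, -1)), -4), Rational(1, 2)), Add(Add(0, 7), -4)) = Mul(Pow(Add(Mul(Rational(1, 2), Rational(1, 4)), -4), Rational(1, 2)), Add(7, -4)) = Mul(Pow(Add(Rational(1, 8), -4), Rational(1, 2)), 3) = Mul(Pow(Rational(-31, 8), Rational(1, 2)), 3) = Mul(Mul(Rational(1, 4), I, Pow(62, Rational(1, 2))), 3) = Mul(Rational(3, 4), I, Pow(62, Rational(1, 2)))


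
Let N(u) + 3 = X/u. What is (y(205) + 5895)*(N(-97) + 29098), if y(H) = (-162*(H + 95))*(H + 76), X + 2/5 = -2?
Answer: -38525257173267/97 ≈ -3.9717e+11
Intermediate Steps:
X = -12/5 (X = -⅖ - 2 = -12/5 ≈ -2.4000)
y(H) = (-15390 - 162*H)*(76 + H) (y(H) = (-162*(95 + H))*(76 + H) = (-15390 - 162*H)*(76 + H))
N(u) = -3 - 12/(5*u)
(y(205) + 5895)*(N(-97) + 29098) = ((-1169640 - 27702*205 - 162*205²) + 5895)*((-3 - 12/5/(-97)) + 29098) = ((-1169640 - 5678910 - 162*42025) + 5895)*((-3 - 12/5*(-1/97)) + 29098) = ((-1169640 - 5678910 - 6808050) + 5895)*((-3 + 12/485) + 29098) = (-13656600 + 5895)*(-1443/485 + 29098) = -13650705*14111087/485 = -38525257173267/97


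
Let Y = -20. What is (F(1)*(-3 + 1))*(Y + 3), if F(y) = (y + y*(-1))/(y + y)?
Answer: 0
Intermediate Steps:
F(y) = 0 (F(y) = (y - y)/((2*y)) = 0*(1/(2*y)) = 0)
(F(1)*(-3 + 1))*(Y + 3) = (0*(-3 + 1))*(-20 + 3) = (0*(-2))*(-17) = 0*(-17) = 0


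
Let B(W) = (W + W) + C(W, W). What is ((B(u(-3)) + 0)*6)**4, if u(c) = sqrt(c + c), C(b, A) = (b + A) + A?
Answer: 29160000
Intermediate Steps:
C(b, A) = b + 2*A (C(b, A) = (A + b) + A = b + 2*A)
u(c) = sqrt(2)*sqrt(c) (u(c) = sqrt(2*c) = sqrt(2)*sqrt(c))
B(W) = 5*W (B(W) = (W + W) + (W + 2*W) = 2*W + 3*W = 5*W)
((B(u(-3)) + 0)*6)**4 = ((5*(sqrt(2)*sqrt(-3)) + 0)*6)**4 = ((5*(sqrt(2)*(I*sqrt(3))) + 0)*6)**4 = ((5*(I*sqrt(6)) + 0)*6)**4 = ((5*I*sqrt(6) + 0)*6)**4 = ((5*I*sqrt(6))*6)**4 = (30*I*sqrt(6))**4 = 29160000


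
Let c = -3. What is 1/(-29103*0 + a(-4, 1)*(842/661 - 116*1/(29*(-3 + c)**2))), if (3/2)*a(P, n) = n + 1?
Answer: 17847/27668 ≈ 0.64504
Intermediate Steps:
a(P, n) = 2/3 + 2*n/3 (a(P, n) = 2*(n + 1)/3 = 2*(1 + n)/3 = 2/3 + 2*n/3)
1/(-29103*0 + a(-4, 1)*(842/661 - 116*1/(29*(-3 + c)**2))) = 1/(-29103*0 + (2/3 + (2/3)*1)*(842/661 - 116*1/(29*(-3 - 3)**2))) = 1/(0 + (2/3 + 2/3)*(842*(1/661) - 116/((-6)**2*29))) = 1/(0 + 4*(842/661 - 116/(36*29))/3) = 1/(0 + 4*(842/661 - 116/1044)/3) = 1/(0 + 4*(842/661 - 116*1/1044)/3) = 1/(0 + 4*(842/661 - 1/9)/3) = 1/(0 + (4/3)*(6917/5949)) = 1/(0 + 27668/17847) = 1/(27668/17847) = 17847/27668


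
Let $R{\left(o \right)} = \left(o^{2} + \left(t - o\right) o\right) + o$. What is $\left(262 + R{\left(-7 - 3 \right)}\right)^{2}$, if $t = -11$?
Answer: $131044$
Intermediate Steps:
$R{\left(o \right)} = o + o^{2} + o \left(-11 - o\right)$ ($R{\left(o \right)} = \left(o^{2} + \left(-11 - o\right) o\right) + o = \left(o^{2} + o \left(-11 - o\right)\right) + o = o + o^{2} + o \left(-11 - o\right)$)
$\left(262 + R{\left(-7 - 3 \right)}\right)^{2} = \left(262 - 10 \left(-7 - 3\right)\right)^{2} = \left(262 - -100\right)^{2} = \left(262 + 100\right)^{2} = 362^{2} = 131044$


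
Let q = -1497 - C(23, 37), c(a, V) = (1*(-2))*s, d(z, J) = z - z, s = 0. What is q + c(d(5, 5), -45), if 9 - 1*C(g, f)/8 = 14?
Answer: -1457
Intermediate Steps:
C(g, f) = -40 (C(g, f) = 72 - 8*14 = 72 - 112 = -40)
d(z, J) = 0
c(a, V) = 0 (c(a, V) = (1*(-2))*0 = -2*0 = 0)
q = -1457 (q = -1497 - 1*(-40) = -1497 + 40 = -1457)
q + c(d(5, 5), -45) = -1457 + 0 = -1457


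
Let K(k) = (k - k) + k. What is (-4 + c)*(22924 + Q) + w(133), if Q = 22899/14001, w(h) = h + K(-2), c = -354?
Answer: -38303219501/4667 ≈ -8.2072e+6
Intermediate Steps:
K(k) = k (K(k) = 0 + k = k)
w(h) = -2 + h (w(h) = h - 2 = -2 + h)
Q = 7633/4667 (Q = 22899*(1/14001) = 7633/4667 ≈ 1.6355)
(-4 + c)*(22924 + Q) + w(133) = (-4 - 354)*(22924 + 7633/4667) + (-2 + 133) = -358*106993941/4667 + 131 = -38303830878/4667 + 131 = -38303219501/4667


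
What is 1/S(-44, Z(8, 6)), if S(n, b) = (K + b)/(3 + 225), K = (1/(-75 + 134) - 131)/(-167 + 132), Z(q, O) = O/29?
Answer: 325090/5631 ≈ 57.732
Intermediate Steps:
Z(q, O) = O/29 (Z(q, O) = O*(1/29) = O/29)
K = 1104/295 (K = (1/59 - 131)/(-35) = (1/59 - 131)*(-1/35) = -7728/59*(-1/35) = 1104/295 ≈ 3.7424)
S(n, b) = 92/5605 + b/228 (S(n, b) = (1104/295 + b)/(3 + 225) = (1104/295 + b)/228 = (1104/295 + b)*(1/228) = 92/5605 + b/228)
1/S(-44, Z(8, 6)) = 1/(92/5605 + ((1/29)*6)/228) = 1/(92/5605 + (1/228)*(6/29)) = 1/(92/5605 + 1/1102) = 1/(5631/325090) = 325090/5631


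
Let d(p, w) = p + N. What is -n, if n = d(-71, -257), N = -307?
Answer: 378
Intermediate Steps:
d(p, w) = -307 + p (d(p, w) = p - 307 = -307 + p)
n = -378 (n = -307 - 71 = -378)
-n = -1*(-378) = 378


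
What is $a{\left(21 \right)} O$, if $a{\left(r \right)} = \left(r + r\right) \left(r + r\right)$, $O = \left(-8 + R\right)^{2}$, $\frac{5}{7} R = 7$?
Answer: $\frac{142884}{25} \approx 5715.4$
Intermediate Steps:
$R = \frac{49}{5}$ ($R = \frac{7}{5} \cdot 7 = \frac{49}{5} \approx 9.8$)
$O = \frac{81}{25}$ ($O = \left(-8 + \frac{49}{5}\right)^{2} = \left(\frac{9}{5}\right)^{2} = \frac{81}{25} \approx 3.24$)
$a{\left(r \right)} = 4 r^{2}$ ($a{\left(r \right)} = 2 r 2 r = 4 r^{2}$)
$a{\left(21 \right)} O = 4 \cdot 21^{2} \cdot \frac{81}{25} = 4 \cdot 441 \cdot \frac{81}{25} = 1764 \cdot \frac{81}{25} = \frac{142884}{25}$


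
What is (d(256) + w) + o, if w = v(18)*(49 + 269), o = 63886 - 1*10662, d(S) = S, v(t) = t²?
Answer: 156512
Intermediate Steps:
o = 53224 (o = 63886 - 10662 = 53224)
w = 103032 (w = 18²*(49 + 269) = 324*318 = 103032)
(d(256) + w) + o = (256 + 103032) + 53224 = 103288 + 53224 = 156512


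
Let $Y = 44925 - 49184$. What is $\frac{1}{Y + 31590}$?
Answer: $\frac{1}{27331} \approx 3.6588 \cdot 10^{-5}$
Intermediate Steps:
$Y = -4259$ ($Y = 44925 - 49184 = -4259$)
$\frac{1}{Y + 31590} = \frac{1}{-4259 + 31590} = \frac{1}{27331}$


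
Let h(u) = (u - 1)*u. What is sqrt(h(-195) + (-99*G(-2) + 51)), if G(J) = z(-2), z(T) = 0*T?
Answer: sqrt(38271) ≈ 195.63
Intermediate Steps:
z(T) = 0
h(u) = u*(-1 + u) (h(u) = (-1 + u)*u = u*(-1 + u))
G(J) = 0
sqrt(h(-195) + (-99*G(-2) + 51)) = sqrt(-195*(-1 - 195) + (-99*0 + 51)) = sqrt(-195*(-196) + (0 + 51)) = sqrt(38220 + 51) = sqrt(38271)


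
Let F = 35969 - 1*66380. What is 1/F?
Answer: -1/30411 ≈ -3.2883e-5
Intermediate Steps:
F = -30411 (F = 35969 - 66380 = -30411)
1/F = 1/(-30411) = -1/30411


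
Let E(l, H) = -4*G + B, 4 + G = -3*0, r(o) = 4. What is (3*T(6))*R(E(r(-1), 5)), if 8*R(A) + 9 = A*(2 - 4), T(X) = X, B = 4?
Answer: -441/4 ≈ -110.25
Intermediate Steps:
G = -4 (G = -4 - 3*0 = -4 + 0 = -4)
E(l, H) = 20 (E(l, H) = -4*(-4) + 4 = 16 + 4 = 20)
R(A) = -9/8 - A/4 (R(A) = -9/8 + (A*(2 - 4))/8 = -9/8 + (A*(-2))/8 = -9/8 + (-2*A)/8 = -9/8 - A/4)
(3*T(6))*R(E(r(-1), 5)) = (3*6)*(-9/8 - ¼*20) = 18*(-9/8 - 5) = 18*(-49/8) = -441/4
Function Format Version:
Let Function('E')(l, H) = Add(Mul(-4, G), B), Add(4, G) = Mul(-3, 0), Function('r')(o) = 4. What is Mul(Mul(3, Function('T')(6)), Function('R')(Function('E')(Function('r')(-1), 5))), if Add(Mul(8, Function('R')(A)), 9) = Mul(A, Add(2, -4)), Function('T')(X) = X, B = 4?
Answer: Rational(-441, 4) ≈ -110.25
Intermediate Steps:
G = -4 (G = Add(-4, Mul(-3, 0)) = Add(-4, 0) = -4)
Function('E')(l, H) = 20 (Function('E')(l, H) = Add(Mul(-4, -4), 4) = Add(16, 4) = 20)
Function('R')(A) = Add(Rational(-9, 8), Mul(Rational(-1, 4), A)) (Function('R')(A) = Add(Rational(-9, 8), Mul(Rational(1, 8), Mul(A, Add(2, -4)))) = Add(Rational(-9, 8), Mul(Rational(1, 8), Mul(A, -2))) = Add(Rational(-9, 8), Mul(Rational(1, 8), Mul(-2, A))) = Add(Rational(-9, 8), Mul(Rational(-1, 4), A)))
Mul(Mul(3, Function('T')(6)), Function('R')(Function('E')(Function('r')(-1), 5))) = Mul(Mul(3, 6), Add(Rational(-9, 8), Mul(Rational(-1, 4), 20))) = Mul(18, Add(Rational(-9, 8), -5)) = Mul(18, Rational(-49, 8)) = Rational(-441, 4)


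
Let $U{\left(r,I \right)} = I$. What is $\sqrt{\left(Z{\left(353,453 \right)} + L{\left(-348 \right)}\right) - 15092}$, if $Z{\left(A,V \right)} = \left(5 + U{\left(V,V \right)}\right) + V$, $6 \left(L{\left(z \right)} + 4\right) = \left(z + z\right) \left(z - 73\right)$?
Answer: $\sqrt{34651} \approx 186.15$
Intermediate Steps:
$L{\left(z \right)} = -4 + \frac{z \left(-73 + z\right)}{3}$ ($L{\left(z \right)} = -4 + \frac{\left(z + z\right) \left(z - 73\right)}{6} = -4 + \frac{2 z \left(-73 + z\right)}{6} = -4 + \frac{z \left(-73 + z\right)}{3}$)
$Z{\left(A,V \right)} = 5 + 2 V$ ($Z{\left(A,V \right)} = \left(5 + V\right) + V = 5 + 2 V$)
$\sqrt{\left(Z{\left(353,453 \right)} + L{\left(-348 \right)}\right) - 15092} = \sqrt{\left(\left(5 + 2 \cdot 453\right) - \left(-8464 - 40368\right)\right) - 15092} = \sqrt{\left(\left(5 + 906\right) + \left(-4 + 8468 + \frac{1}{3} \cdot 121104\right)\right) - 15092} = \sqrt{\left(911 + \left(-4 + 8468 + 40368\right)\right) - 15092} = \sqrt{\left(911 + 48832\right) - 15092} = \sqrt{49743 - 15092} = \sqrt{34651}$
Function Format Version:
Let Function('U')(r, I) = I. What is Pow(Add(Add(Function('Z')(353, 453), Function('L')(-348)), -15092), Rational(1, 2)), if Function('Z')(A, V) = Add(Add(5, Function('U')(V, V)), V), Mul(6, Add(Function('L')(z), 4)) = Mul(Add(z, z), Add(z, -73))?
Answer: Pow(34651, Rational(1, 2)) ≈ 186.15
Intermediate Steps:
Function('L')(z) = Add(-4, Mul(Rational(1, 3), z, Add(-73, z))) (Function('L')(z) = Add(-4, Mul(Rational(1, 6), Mul(Add(z, z), Add(z, -73)))) = Add(-4, Mul(Rational(1, 6), Mul(Mul(2, z), Add(-73, z)))) = Add(-4, Mul(Rational(1, 6), Mul(2, z, Add(-73, z)))) = Add(-4, Mul(Rational(1, 3), z, Add(-73, z))))
Function('Z')(A, V) = Add(5, Mul(2, V)) (Function('Z')(A, V) = Add(Add(5, V), V) = Add(5, Mul(2, V)))
Pow(Add(Add(Function('Z')(353, 453), Function('L')(-348)), -15092), Rational(1, 2)) = Pow(Add(Add(Add(5, Mul(2, 453)), Add(-4, Mul(Rational(-73, 3), -348), Mul(Rational(1, 3), Pow(-348, 2)))), -15092), Rational(1, 2)) = Pow(Add(Add(Add(5, 906), Add(-4, 8468, Mul(Rational(1, 3), 121104))), -15092), Rational(1, 2)) = Pow(Add(Add(911, Add(-4, 8468, 40368)), -15092), Rational(1, 2)) = Pow(Add(Add(911, 48832), -15092), Rational(1, 2)) = Pow(Add(49743, -15092), Rational(1, 2)) = Pow(34651, Rational(1, 2))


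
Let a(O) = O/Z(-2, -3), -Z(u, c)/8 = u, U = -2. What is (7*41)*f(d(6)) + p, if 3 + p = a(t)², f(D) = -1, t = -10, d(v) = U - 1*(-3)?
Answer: -18535/64 ≈ -289.61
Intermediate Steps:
d(v) = 1 (d(v) = -2 - 1*(-3) = -2 + 3 = 1)
Z(u, c) = -8*u
a(O) = O/16 (a(O) = O/((-8*(-2))) = O/16)
p = -167/64 (p = -3 + ((1/16)*(-10))² = -3 + (-5/8)² = -3 + 25/64 = -167/64 ≈ -2.6094)
(7*41)*f(d(6)) + p = (7*41)*(-1) - 167/64 = 287*(-1) - 167/64 = -287 - 167/64 = -18535/64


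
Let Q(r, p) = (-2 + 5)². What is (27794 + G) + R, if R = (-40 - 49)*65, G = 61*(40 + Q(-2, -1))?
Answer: 24998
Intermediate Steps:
Q(r, p) = 9 (Q(r, p) = 3² = 9)
G = 2989 (G = 61*(40 + 9) = 61*49 = 2989)
R = -5785 (R = -89*65 = -5785)
(27794 + G) + R = (27794 + 2989) - 5785 = 30783 - 5785 = 24998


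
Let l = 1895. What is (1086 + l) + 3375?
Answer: 6356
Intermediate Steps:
(1086 + l) + 3375 = (1086 + 1895) + 3375 = 2981 + 3375 = 6356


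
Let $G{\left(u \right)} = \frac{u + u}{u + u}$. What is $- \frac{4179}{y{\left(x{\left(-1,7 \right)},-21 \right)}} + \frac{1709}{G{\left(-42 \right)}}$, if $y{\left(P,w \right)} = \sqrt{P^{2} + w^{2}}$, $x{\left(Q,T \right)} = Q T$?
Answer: $1709 - \frac{597 \sqrt{10}}{10} \approx 1520.2$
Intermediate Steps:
$G{\left(u \right)} = 1$ ($G{\left(u \right)} = \frac{2 u}{2 u} = 2 u \frac{1}{2 u} = 1$)
$- \frac{4179}{y{\left(x{\left(-1,7 \right)},-21 \right)}} + \frac{1709}{G{\left(-42 \right)}} = - \frac{4179}{\sqrt{\left(\left(-1\right) 7\right)^{2} + \left(-21\right)^{2}}} + \frac{1709}{1} = - \frac{4179}{\sqrt{\left(-7\right)^{2} + 441}} + 1709 \cdot 1 = - \frac{4179}{\sqrt{49 + 441}} + 1709 = - \frac{4179}{\sqrt{490}} + 1709 = - \frac{4179}{7 \sqrt{10}} + 1709 = - 4179 \frac{\sqrt{10}}{70} + 1709 = - \frac{597 \sqrt{10}}{10} + 1709 = 1709 - \frac{597 \sqrt{10}}{10}$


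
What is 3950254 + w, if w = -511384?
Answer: 3438870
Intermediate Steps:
3950254 + w = 3950254 - 511384 = 3438870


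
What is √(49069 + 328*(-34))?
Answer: 3*√4213 ≈ 194.72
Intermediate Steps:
√(49069 + 328*(-34)) = √(49069 - 11152) = √37917 = 3*√4213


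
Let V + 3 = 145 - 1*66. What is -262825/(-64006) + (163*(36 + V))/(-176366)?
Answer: 138603989/34627246 ≈ 4.0027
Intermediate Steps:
V = 76 (V = -3 + (145 - 1*66) = -3 + (145 - 66) = -3 + 79 = 76)
-262825/(-64006) + (163*(36 + V))/(-176366) = -262825/(-64006) + (163*(36 + 76))/(-176366) = -262825*(-1/64006) + (163*112)*(-1/176366) = 262825/64006 + 18256*(-1/176366) = 262825/64006 - 56/541 = 138603989/34627246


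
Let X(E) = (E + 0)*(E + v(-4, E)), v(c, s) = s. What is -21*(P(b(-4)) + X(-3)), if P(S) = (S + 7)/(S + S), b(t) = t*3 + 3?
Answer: -1141/3 ≈ -380.33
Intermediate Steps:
b(t) = 3 + 3*t (b(t) = 3*t + 3 = 3 + 3*t)
P(S) = (7 + S)/(2*S) (P(S) = (7 + S)/((2*S)) = (7 + S)*(1/(2*S)) = (7 + S)/(2*S))
X(E) = 2*E² (X(E) = (E + 0)*(E + E) = E*(2*E) = 2*E²)
-21*(P(b(-4)) + X(-3)) = -21*((7 + (3 + 3*(-4)))/(2*(3 + 3*(-4))) + 2*(-3)²) = -21*((7 + (3 - 12))/(2*(3 - 12)) + 2*9) = -21*((½)*(7 - 9)/(-9) + 18) = -21*((½)*(-⅑)*(-2) + 18) = -21*(⅑ + 18) = -21*163/9 = -1141/3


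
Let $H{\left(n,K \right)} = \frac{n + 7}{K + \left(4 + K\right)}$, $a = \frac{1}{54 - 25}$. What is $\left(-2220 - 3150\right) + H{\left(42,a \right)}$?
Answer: $- \frac{632239}{118} \approx -5358.0$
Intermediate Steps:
$a = \frac{1}{29} \approx 0.034483$
$H{\left(n,K \right)} = \frac{7 + n}{4 + 2 K}$
$\left(-2220 - 3150\right) + H{\left(42,a \right)} = \left(-2220 - 3150\right) + \frac{7 + 42}{2 \left(2 + \frac{1}{29}\right)} = -5370 + \frac{1}{2} \frac{1}{\frac{59}{29}} \cdot 49 = -5370 + \frac{1}{2} \cdot \frac{29}{59} \cdot 49 = -5370 + \frac{1421}{118} = - \frac{632239}{118}$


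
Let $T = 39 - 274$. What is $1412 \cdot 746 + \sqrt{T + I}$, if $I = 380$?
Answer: $1053352 + \sqrt{145} \approx 1.0534 \cdot 10^{6}$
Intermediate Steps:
$T = -235$
$1412 \cdot 746 + \sqrt{T + I} = 1412 \cdot 746 + \sqrt{-235 + 380} = 1053352 + \sqrt{145}$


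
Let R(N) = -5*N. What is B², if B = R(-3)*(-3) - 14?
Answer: 3481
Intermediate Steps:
B = -59 (B = -5*(-3)*(-3) - 14 = 15*(-3) - 14 = -45 - 14 = -59)
B² = (-59)² = 3481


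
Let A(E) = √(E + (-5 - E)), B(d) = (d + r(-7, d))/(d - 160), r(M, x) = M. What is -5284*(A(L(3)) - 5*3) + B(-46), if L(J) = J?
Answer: 16327613/206 - 5284*I*√5 ≈ 79260.0 - 11815.0*I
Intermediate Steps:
B(d) = (-7 + d)/(-160 + d) (B(d) = (d - 7)/(d - 160) = (-7 + d)/(-160 + d))
A(E) = I*√5 (A(E) = √(-5) = I*√5)
-5284*(A(L(3)) - 5*3) + B(-46) = -5284*(I*√5 - 5*3) + (-7 - 46)/(-160 - 46) = -5284*(I*√5 - 15) - 53/(-206) = -5284*(-15 + I*√5) - 1/206*(-53) = (79260 - 5284*I*√5) + 53/206 = 16327613/206 - 5284*I*√5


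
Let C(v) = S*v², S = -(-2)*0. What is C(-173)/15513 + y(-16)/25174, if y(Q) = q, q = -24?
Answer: -12/12587 ≈ -0.00095336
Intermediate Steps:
S = 0 (S = -1*0 = 0)
y(Q) = -24
C(v) = 0 (C(v) = 0*v² = 0)
C(-173)/15513 + y(-16)/25174 = 0/15513 - 24/25174 = 0*(1/15513) - 24*1/25174 = 0 - 12/12587 = -12/12587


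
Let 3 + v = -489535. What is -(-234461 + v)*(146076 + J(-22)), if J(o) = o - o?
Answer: 105758877924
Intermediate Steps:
v = -489538 (v = -3 - 489535 = -489538)
J(o) = 0
-(-234461 + v)*(146076 + J(-22)) = -(-234461 - 489538)*(146076 + 0) = -(-723999)*146076 = -1*(-105758877924) = 105758877924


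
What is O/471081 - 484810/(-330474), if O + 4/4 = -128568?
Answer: 10327559328/8648890133 ≈ 1.1941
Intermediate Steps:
O = -128569 (O = -1 - 128568 = -128569)
O/471081 - 484810/(-330474) = -128569/471081 - 484810/(-330474) = -128569*1/471081 - 484810*(-1/330474) = -128569/471081 + 242405/165237 = 10327559328/8648890133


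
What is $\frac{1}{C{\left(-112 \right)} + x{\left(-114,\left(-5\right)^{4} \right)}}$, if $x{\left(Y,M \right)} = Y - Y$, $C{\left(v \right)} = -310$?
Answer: $- \frac{1}{310} \approx -0.0032258$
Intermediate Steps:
$x{\left(Y,M \right)} = 0$
$\frac{1}{C{\left(-112 \right)} + x{\left(-114,\left(-5\right)^{4} \right)}} = \frac{1}{-310 + 0} = \frac{1}{-310} = - \frac{1}{310}$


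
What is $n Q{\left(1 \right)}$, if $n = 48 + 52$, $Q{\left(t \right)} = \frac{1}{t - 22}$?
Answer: $- \frac{100}{21} \approx -4.7619$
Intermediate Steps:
$Q{\left(t \right)} = \frac{1}{-22 + t}$ ($Q{\left(t \right)} = \frac{1}{t - 22} = \frac{1}{-22 + t}$)
$n = 100$
$n Q{\left(1 \right)} = \frac{100}{-22 + 1} = \frac{100}{-21} = 100 \left(- \frac{1}{21}\right) = - \frac{100}{21}$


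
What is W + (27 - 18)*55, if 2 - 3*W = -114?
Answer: 1601/3 ≈ 533.67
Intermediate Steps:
W = 116/3 (W = ⅔ - ⅓*(-114) = ⅔ + 38 = 116/3 ≈ 38.667)
W + (27 - 18)*55 = 116/3 + (27 - 18)*55 = 116/3 + 9*55 = 116/3 + 495 = 1601/3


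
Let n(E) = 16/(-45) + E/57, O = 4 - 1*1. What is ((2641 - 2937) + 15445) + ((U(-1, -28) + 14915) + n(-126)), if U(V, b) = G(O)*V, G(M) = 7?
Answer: 25696541/855 ≈ 30054.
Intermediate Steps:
O = 3 (O = 4 - 1 = 3)
U(V, b) = 7*V
n(E) = -16/45 + E/57 (n(E) = 16*(-1/45) + E*(1/57) = -16/45 + E/57)
((2641 - 2937) + 15445) + ((U(-1, -28) + 14915) + n(-126)) = ((2641 - 2937) + 15445) + ((7*(-1) + 14915) + (-16/45 + (1/57)*(-126))) = (-296 + 15445) + ((-7 + 14915) + (-16/45 - 42/19)) = 15149 + (14908 - 2194/855) = 15149 + 12744146/855 = 25696541/855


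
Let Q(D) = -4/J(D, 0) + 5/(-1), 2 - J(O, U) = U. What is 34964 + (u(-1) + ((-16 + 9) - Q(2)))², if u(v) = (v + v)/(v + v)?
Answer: 34965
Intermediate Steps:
J(O, U) = 2 - U
u(v) = 1 (u(v) = (2*v)/((2*v)) = (2*v)*(1/(2*v)) = 1)
Q(D) = -7 (Q(D) = -4/(2 - 1*0) + 5/(-1) = -4/(2 + 0) + 5*(-1) = -4/2 - 5 = -4*½ - 5 = -2 - 5 = -7)
34964 + (u(-1) + ((-16 + 9) - Q(2)))² = 34964 + (1 + ((-16 + 9) - 1*(-7)))² = 34964 + (1 + (-7 + 7))² = 34964 + (1 + 0)² = 34964 + 1² = 34964 + 1 = 34965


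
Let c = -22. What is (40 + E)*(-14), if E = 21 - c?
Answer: -1162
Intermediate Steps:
E = 43 (E = 21 - 1*(-22) = 21 + 22 = 43)
(40 + E)*(-14) = (40 + 43)*(-14) = 83*(-14) = -1162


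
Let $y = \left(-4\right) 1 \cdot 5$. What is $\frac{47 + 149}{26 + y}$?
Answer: $\frac{98}{3} \approx 32.667$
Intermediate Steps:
$y = -20$ ($y = \left(-4\right) 5 = -20$)
$\frac{47 + 149}{26 + y} = \frac{47 + 149}{26 - 20} = \frac{196}{6} = 196 \cdot \frac{1}{6} = \frac{98}{3}$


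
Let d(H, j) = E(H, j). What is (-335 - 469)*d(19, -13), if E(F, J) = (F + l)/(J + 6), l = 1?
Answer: 16080/7 ≈ 2297.1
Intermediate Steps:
E(F, J) = (1 + F)/(6 + J) (E(F, J) = (F + 1)/(J + 6) = (1 + F)/(6 + J))
d(H, j) = (1 + H)/(6 + j)
(-335 - 469)*d(19, -13) = (-335 - 469)*((1 + 19)/(6 - 13)) = -804*20/(-7) = -(-804)*20/7 = -804*(-20/7) = 16080/7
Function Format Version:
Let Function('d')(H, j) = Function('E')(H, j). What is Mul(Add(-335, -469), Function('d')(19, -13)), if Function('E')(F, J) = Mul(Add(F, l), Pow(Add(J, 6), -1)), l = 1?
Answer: Rational(16080, 7) ≈ 2297.1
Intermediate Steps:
Function('E')(F, J) = Mul(Pow(Add(6, J), -1), Add(1, F)) (Function('E')(F, J) = Mul(Add(F, 1), Pow(Add(J, 6), -1)) = Mul(Add(1, F), Pow(Add(6, J), -1)) = Mul(Pow(Add(6, J), -1), Add(1, F)))
Function('d')(H, j) = Mul(Pow(Add(6, j), -1), Add(1, H))
Mul(Add(-335, -469), Function('d')(19, -13)) = Mul(Add(-335, -469), Mul(Pow(Add(6, -13), -1), Add(1, 19))) = Mul(-804, Mul(Pow(-7, -1), 20)) = Mul(-804, Mul(Rational(-1, 7), 20)) = Mul(-804, Rational(-20, 7)) = Rational(16080, 7)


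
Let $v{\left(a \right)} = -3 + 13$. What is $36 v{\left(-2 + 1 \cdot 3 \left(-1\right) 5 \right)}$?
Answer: $360$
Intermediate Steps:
$v{\left(a \right)} = 10$
$36 v{\left(-2 + 1 \cdot 3 \left(-1\right) 5 \right)} = 36 \cdot 10 = 360$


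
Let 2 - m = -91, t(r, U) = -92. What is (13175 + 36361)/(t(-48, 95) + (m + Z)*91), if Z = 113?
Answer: 8256/3109 ≈ 2.6555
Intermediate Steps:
m = 93 (m = 2 - 1*(-91) = 2 + 91 = 93)
(13175 + 36361)/(t(-48, 95) + (m + Z)*91) = (13175 + 36361)/(-92 + (93 + 113)*91) = 49536/(-92 + 206*91) = 49536/(-92 + 18746) = 49536/18654 = 49536*(1/18654) = 8256/3109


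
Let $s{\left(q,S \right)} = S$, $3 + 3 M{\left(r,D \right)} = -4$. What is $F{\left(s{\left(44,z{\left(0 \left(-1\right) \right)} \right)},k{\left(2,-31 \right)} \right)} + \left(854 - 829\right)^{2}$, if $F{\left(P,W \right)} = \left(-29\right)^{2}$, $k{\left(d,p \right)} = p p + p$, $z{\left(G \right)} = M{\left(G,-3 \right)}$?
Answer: $1466$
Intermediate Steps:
$M{\left(r,D \right)} = - \frac{7}{3}$ ($M{\left(r,D \right)} = -1 + \frac{1}{3} \left(-4\right) = -1 - \frac{4}{3} = - \frac{7}{3}$)
$z{\left(G \right)} = - \frac{7}{3}$
$k{\left(d,p \right)} = p + p^{2}$ ($k{\left(d,p \right)} = p^{2} + p = p + p^{2}$)
$F{\left(P,W \right)} = 841$
$F{\left(s{\left(44,z{\left(0 \left(-1\right) \right)} \right)},k{\left(2,-31 \right)} \right)} + \left(854 - 829\right)^{2} = 841 + \left(854 - 829\right)^{2} = 841 + 25^{2} = 841 + 625 = 1466$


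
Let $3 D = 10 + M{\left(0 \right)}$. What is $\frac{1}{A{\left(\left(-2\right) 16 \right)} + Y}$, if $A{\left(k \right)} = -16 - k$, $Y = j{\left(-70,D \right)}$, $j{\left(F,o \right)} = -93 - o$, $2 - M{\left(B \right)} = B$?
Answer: $- \frac{1}{81} \approx -0.012346$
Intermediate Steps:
$M{\left(B \right)} = 2 - B$
$D = 4$ ($D = \frac{10 + \left(2 - 0\right)}{3} = \frac{10 + \left(2 + 0\right)}{3} = \frac{10 + 2}{3} = \frac{1}{3} \cdot 12 = 4$)
$Y = -97$ ($Y = -93 - 4 = -97$)
$\frac{1}{A{\left(\left(-2\right) 16 \right)} + Y} = \frac{1}{\left(-16 - \left(-2\right) 16\right) - 97} = \frac{1}{\left(-16 - -32\right) - 97} = \frac{1}{\left(-16 + 32\right) - 97} = \frac{1}{16 - 97} = \frac{1}{-81} = - \frac{1}{81}$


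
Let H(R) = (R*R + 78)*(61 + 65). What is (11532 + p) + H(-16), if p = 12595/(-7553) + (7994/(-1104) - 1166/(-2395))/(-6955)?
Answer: 286416987812899523/5342171944200 ≈ 53614.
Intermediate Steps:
p = -8903147327677/5342171944200 (p = 12595*(-1/7553) + (7994*(-1/1104) - 1166*(-1/2395))*(-1/6955) = -12595/7553 + (-3997/552 + 1166/2395)*(-1/6955) = -12595/7553 - 8929183/1322040*(-1/6955) = -12595/7553 + 8929183/9194788200 = -8903147327677/5342171944200 ≈ -1.6666)
H(R) = 9828 + 126*R² (H(R) = (R² + 78)*126 = (78 + R²)*126 = 9828 + 126*R²)
(11532 + p) + H(-16) = (11532 - 8903147327677/5342171944200) + (9828 + 126*(-16)²) = 61597023713186723/5342171944200 + (9828 + 126*256) = 61597023713186723/5342171944200 + (9828 + 32256) = 61597023713186723/5342171944200 + 42084 = 286416987812899523/5342171944200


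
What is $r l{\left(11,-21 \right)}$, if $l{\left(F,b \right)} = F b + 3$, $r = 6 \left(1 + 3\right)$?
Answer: $-5472$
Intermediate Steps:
$r = 24$ ($r = 6 \cdot 4 = 24$)
$l{\left(F,b \right)} = 3 + F b$
$r l{\left(11,-21 \right)} = 24 \left(3 + 11 \left(-21\right)\right) = 24 \left(3 - 231\right) = 24 \left(-228\right) = -5472$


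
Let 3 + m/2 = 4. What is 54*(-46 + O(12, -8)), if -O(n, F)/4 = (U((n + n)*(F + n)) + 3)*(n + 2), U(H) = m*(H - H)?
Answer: -11556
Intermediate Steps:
m = 2 (m = -6 + 2*4 = -6 + 8 = 2)
U(H) = 0 (U(H) = 2*(H - H) = 2*0 = 0)
O(n, F) = -24 - 12*n (O(n, F) = -4*(0 + 3)*(n + 2) = -12*(2 + n) = -4*(6 + 3*n) = -24 - 12*n)
54*(-46 + O(12, -8)) = 54*(-46 + (-24 - 12*12)) = 54*(-46 + (-24 - 144)) = 54*(-46 - 168) = 54*(-214) = -11556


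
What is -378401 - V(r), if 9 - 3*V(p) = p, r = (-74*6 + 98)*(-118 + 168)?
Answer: -1152512/3 ≈ -3.8417e+5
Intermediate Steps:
r = -17300 (r = (-444 + 98)*50 = -346*50 = -17300)
V(p) = 3 - p/3
-378401 - V(r) = -378401 - (3 - ⅓*(-17300)) = -378401 - (3 + 17300/3) = -378401 - 1*17309/3 = -378401 - 17309/3 = -1152512/3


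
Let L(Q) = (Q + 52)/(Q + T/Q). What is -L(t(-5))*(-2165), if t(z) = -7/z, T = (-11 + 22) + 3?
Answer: 192685/19 ≈ 10141.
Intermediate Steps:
T = 14 (T = 11 + 3 = 14)
L(Q) = (52 + Q)/(Q + 14/Q) (L(Q) = (Q + 52)/(Q + 14/Q) = (52 + Q)/(Q + 14/Q))
-L(t(-5))*(-2165) = -(-7/(-5))*(52 - 7/(-5))/(14 + (-7/(-5))**2)*(-2165) = -(-7*(-1/5))*(52 - 7*(-1/5))/(14 + (-7*(-1/5))**2)*(-2165) = -7*(52 + 7/5)/(5*(14 + (7/5)**2))*(-2165) = -(7/5)*(267/5)/(14 + 49/25)*(-2165) = -(7/5)*(267/5)/(399/25)*(-2165) = -(7/5)*(25/399)*(267/5)*(-2165) = -89*(-2165)/19 = -1*(-192685/19) = 192685/19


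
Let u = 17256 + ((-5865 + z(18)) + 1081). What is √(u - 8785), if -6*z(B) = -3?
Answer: 5*√590/2 ≈ 60.725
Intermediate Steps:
z(B) = ½ (z(B) = -⅙*(-3) = ½)
u = 24945/2 (u = 17256 + ((-5865 + ½) + 1081) = 17256 + (-11729/2 + 1081) = 17256 - 9567/2 = 24945/2 ≈ 12473.)
√(u - 8785) = √(24945/2 - 8785) = √(7375/2) = 5*√590/2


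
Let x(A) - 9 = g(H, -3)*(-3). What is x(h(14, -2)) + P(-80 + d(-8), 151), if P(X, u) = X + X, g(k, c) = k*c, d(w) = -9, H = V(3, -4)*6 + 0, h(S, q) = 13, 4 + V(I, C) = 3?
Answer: -223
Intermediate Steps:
V(I, C) = -1 (V(I, C) = -4 + 3 = -1)
H = -6 (H = -1*6 + 0 = -6 + 0 = -6)
g(k, c) = c*k
x(A) = -45 (x(A) = 9 - 3*(-6)*(-3) = 9 + 18*(-3) = 9 - 54 = -45)
P(X, u) = 2*X
x(h(14, -2)) + P(-80 + d(-8), 151) = -45 + 2*(-80 - 9) = -45 + 2*(-89) = -45 - 178 = -223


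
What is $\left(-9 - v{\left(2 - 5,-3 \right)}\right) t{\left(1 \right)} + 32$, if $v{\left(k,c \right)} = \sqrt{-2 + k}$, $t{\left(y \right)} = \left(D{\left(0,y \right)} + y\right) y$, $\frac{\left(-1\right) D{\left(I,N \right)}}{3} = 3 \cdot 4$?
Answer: $347 + 35 i \sqrt{5} \approx 347.0 + 78.262 i$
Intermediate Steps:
$D{\left(I,N \right)} = -36$ ($D{\left(I,N \right)} = - 3 \cdot 3 \cdot 4 = \left(-3\right) 12 = -36$)
$t{\left(y \right)} = y \left(-36 + y\right)$ ($t{\left(y \right)} = \left(-36 + y\right) y = y \left(-36 + y\right)$)
$\left(-9 - v{\left(2 - 5,-3 \right)}\right) t{\left(1 \right)} + 32 = \left(-9 - \sqrt{-2 + \left(2 - 5\right)}\right) 1 \left(-36 + 1\right) + 32 = \left(-9 - \sqrt{-2 - 3}\right) 1 \left(-35\right) + 32 = \left(-9 - \sqrt{-5}\right) \left(-35\right) + 32 = \left(-9 - i \sqrt{5}\right) \left(-35\right) + 32 = \left(315 + 35 i \sqrt{5}\right) + 32 = 347 + 35 i \sqrt{5}$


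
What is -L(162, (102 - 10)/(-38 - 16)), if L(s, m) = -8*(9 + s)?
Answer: 1368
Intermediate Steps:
L(s, m) = -72 - 8*s
-L(162, (102 - 10)/(-38 - 16)) = -(-72 - 8*162) = -(-72 - 1296) = -1*(-1368) = 1368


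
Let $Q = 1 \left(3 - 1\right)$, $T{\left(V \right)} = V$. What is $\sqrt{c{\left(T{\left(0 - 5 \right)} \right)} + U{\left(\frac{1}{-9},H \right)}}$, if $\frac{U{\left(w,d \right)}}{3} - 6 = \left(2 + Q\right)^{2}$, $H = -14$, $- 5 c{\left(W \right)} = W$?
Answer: $\sqrt{67} \approx 8.1853$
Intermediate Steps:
$c{\left(W \right)} = - \frac{W}{5}$
$Q = 2$ ($Q = 1 \cdot 2 = 2$)
$U{\left(w,d \right)} = 66$ ($U{\left(w,d \right)} = 18 + 3 \left(2 + 2\right)^{2} = 18 + 3 \cdot 4^{2} = 18 + 3 \cdot 16 = 18 + 48 = 66$)
$\sqrt{c{\left(T{\left(0 - 5 \right)} \right)} + U{\left(\frac{1}{-9},H \right)}} = \sqrt{- \frac{0 - 5}{5} + 66} = \sqrt{\left(- \frac{1}{5}\right) \left(-5\right) + 66} = \sqrt{1 + 66} = \sqrt{67}$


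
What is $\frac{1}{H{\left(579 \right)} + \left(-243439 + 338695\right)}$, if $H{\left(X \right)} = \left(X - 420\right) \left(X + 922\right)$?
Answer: $\frac{1}{333915} \approx 2.9948 \cdot 10^{-6}$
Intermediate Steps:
$H{\left(X \right)} = \left(-420 + X\right) \left(922 + X\right)$
$\frac{1}{H{\left(579 \right)} + \left(-243439 + 338695\right)} = \frac{1}{\left(-387240 + 579^{2} + 502 \cdot 579\right) + \left(-243439 + 338695\right)} = \frac{1}{\left(-387240 + 335241 + 290658\right) + 95256} = \frac{1}{238659 + 95256} = \frac{1}{333915}$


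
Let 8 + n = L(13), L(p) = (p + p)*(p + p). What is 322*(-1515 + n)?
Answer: -272734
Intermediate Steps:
L(p) = 4*p**2 (L(p) = (2*p)*(2*p) = 4*p**2)
n = 668 (n = -8 + 4*13**2 = -8 + 4*169 = -8 + 676 = 668)
322*(-1515 + n) = 322*(-1515 + 668) = 322*(-847) = -272734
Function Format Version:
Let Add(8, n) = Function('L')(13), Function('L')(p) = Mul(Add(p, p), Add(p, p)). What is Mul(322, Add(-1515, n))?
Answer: -272734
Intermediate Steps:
Function('L')(p) = Mul(4, Pow(p, 2)) (Function('L')(p) = Mul(Mul(2, p), Mul(2, p)) = Mul(4, Pow(p, 2)))
n = 668 (n = Add(-8, Mul(4, Pow(13, 2))) = Add(-8, Mul(4, 169)) = Add(-8, 676) = 668)
Mul(322, Add(-1515, n)) = Mul(322, Add(-1515, 668)) = Mul(322, -847) = -272734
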